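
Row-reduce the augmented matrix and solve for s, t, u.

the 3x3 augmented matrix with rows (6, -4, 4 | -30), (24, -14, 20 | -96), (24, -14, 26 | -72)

(-5, 4, 4)

Forward elimination on [A|b]:
R2 <- R2 - (4)*R1:  [  0   2   4  24 ]
R3 <- R3 - (4)*R1:  [  0   2  10  48 ]
R3 <- R3 - (1)*R2:  [  0   0   6  24 ]
Row echelon form:
[ 6  -4  4  |  -30 ]
[ 0   2  4  |   24 ]
[ 0   0  6  |   24 ]
Back-substitution:
u = (24) / 6 = 4
t = (24 - (4)*(4)) / 2 = 4
s = (-30 - (-4)*(4) - (4)*(4)) / 6 = -5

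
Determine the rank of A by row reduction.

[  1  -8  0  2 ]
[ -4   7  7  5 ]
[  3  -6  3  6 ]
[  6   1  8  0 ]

Row reduction:
R2 <- R2 - (-4)*R1:  [   0  -25    7   13 ]
R3 <- R3 - (3)*R1:  [  0  18   3   0 ]
R4 <- R4 - (6)*R1:  [   0   49    8  -12 ]
R3 <- R3 - (-18/25)*R2:  [      0       0  201/25  234/25 ]
R4 <- R4 - (-49/25)*R2:  [      0       0  543/25  337/25 ]
R4 <- R4 - (181/67)*R3:  [       0        0        0  -791/67 ]
Row echelon form:
[ 1   -8       0        2 ]
[ 0  -25       7       13 ]
[ 0    0  201/25   234/25 ]
[ 0    0       0  -791/67 ]
Nonzero rows / pivot columns: 4

rank(A) = 4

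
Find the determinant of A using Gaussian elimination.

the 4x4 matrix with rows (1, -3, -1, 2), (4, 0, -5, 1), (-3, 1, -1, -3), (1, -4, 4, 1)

det(A) = 187

Forward elimination:
R2 <- R2 - (4)*R1:  [  0  12  -1  -7 ]
R3 <- R3 - (-3)*R1:  [  0  -8  -4   3 ]
R4 <- R4 - (1)*R1:  [  0  -1   5  -1 ]
R3 <- R3 - (-2/3)*R2:  [     0      0  -14/3   -5/3 ]
R4 <- R4 - (-1/12)*R2:  [      0       0   59/12  -19/12 ]
R4 <- R4 - (-59/56)*R3:  [       0        0        0  -187/56 ]
Upper-triangular form:
[ 1  -3     -1        2 ]
[ 0  12     -1       -7 ]
[ 0   0  -14/3     -5/3 ]
[ 0   0      0  -187/56 ]
det(A) = (-1)^0 * (1) * (12) * (-14/3) * (-187/56) = 187  (0 row swaps -> sign +1)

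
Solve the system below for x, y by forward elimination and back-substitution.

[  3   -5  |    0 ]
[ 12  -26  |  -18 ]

(5, 3)

Forward elimination on [A|b]:
R2 <- R2 - (4)*R1:  [   0   -6  -18 ]
Row echelon form:
[ 3  -5  |    0 ]
[ 0  -6  |  -18 ]
Back-substitution:
y = (-18) / -6 = 3
x = (0 - (-5)*(3)) / 3 = 5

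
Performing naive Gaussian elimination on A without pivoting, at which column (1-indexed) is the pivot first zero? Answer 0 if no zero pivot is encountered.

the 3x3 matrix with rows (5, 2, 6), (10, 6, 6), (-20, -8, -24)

first zero-pivot column = 3

Naive forward elimination:
R2 <- R2 - (2)*R1:  [  0   2  -6 ]
R3 <- R3 - (-4)*R1:  [ 0  0  0 ]
Matrix at this point:
[ 5  2   6 ]
[ 0  2  -6 ]
[ 0  0   0 ]
Pivot entry (3,3) in the last row is zero and there are no rows below to swap with -> zero pivot in column 3 (A is singular).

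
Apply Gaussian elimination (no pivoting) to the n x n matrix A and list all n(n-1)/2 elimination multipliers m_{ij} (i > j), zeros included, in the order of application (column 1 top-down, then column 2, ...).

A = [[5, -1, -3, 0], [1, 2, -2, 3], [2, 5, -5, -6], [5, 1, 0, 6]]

Forward elimination:
R2 <- R2 - (1/5)*R1:  [    0  11/5  -7/5     3 ]
R3 <- R3 - (2/5)*R1:  [     0   27/5  -19/5     -6 ]
R4 <- R4 - (1)*R1:  [ 0  2  3  6 ]
R3 <- R3 - (27/11)*R2:  [       0        0    -4/11  -147/11 ]
R4 <- R4 - (10/11)*R2:  [     0      0  47/11  36/11 ]
R4 <- R4 - (-47/4)*R3:  [      0       0       0  -615/4 ]
Multipliers (in order of application): m_{21} = 1/5, m_{31} = 2/5, m_{41} = 1, m_{32} = 27/11, m_{42} = 10/11, m_{43} = -47/4

multipliers: 1/5, 2/5, 1, 27/11, 10/11, -47/4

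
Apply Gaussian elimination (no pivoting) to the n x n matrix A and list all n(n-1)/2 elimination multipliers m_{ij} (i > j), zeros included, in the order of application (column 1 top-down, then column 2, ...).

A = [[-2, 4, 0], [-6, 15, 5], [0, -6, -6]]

multipliers: 3, 0, -2

Forward elimination:
R2 <- R2 - (3)*R1:  [ 0  3  5 ]
R3: entry in column 1 is already 0 -> m_{31} = 0 (no row operation needed)
R3 <- R3 - (-2)*R2:  [ 0  0  4 ]
Multipliers (in order of application): m_{21} = 3, m_{31} = 0, m_{32} = -2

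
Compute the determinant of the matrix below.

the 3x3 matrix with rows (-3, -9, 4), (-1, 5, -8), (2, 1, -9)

det(A) = 292

Forward elimination:
R2 <- R2 - (1/3)*R1:  [     0      8  -28/3 ]
R3 <- R3 - (-2/3)*R1:  [     0     -5  -19/3 ]
R3 <- R3 - (-5/8)*R2:  [     0      0  -73/6 ]
Upper-triangular form:
[ -3  -9      4 ]
[  0   8  -28/3 ]
[  0   0  -73/6 ]
det(A) = (-1)^0 * (-3) * (8) * (-73/6) = 292  (0 row swaps -> sign +1)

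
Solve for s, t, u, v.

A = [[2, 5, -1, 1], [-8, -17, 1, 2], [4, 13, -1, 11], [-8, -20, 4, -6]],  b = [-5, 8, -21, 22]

Forward elimination on [A|b]:
R2 <- R2 - (-4)*R1:  [   0    3   -3    6  -12 ]
R3 <- R3 - (2)*R1:  [   0    3    1    9  -11 ]
R4 <- R4 - (-4)*R1:  [  0   0   0  -2   2 ]
R3 <- R3 - (1)*R2:  [ 0  0  4  3  1 ]
Row echelon form:
[ 2  5  -1   1  |   -5 ]
[ 0  3  -3   6  |  -12 ]
[ 0  0   4   3  |    1 ]
[ 0  0   0  -2  |    2 ]
Back-substitution:
v = (2) / -2 = -1
u = (1 - (3)*(-1)) / 4 = 1
t = (-12 - (-3)*(1) - (6)*(-1)) / 3 = -1
s = (-5 - (5)*(-1) - (-1)*(1) - (1)*(-1)) / 2 = 1

(1, -1, 1, -1)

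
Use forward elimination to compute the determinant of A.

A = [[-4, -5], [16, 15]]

Forward elimination:
R2 <- R2 - (-4)*R1:  [  0  -5 ]
Upper-triangular form:
[ -4  -5 ]
[  0  -5 ]
det(A) = (-1)^0 * (-4) * (-5) = 20  (0 row swaps -> sign +1)

det(A) = 20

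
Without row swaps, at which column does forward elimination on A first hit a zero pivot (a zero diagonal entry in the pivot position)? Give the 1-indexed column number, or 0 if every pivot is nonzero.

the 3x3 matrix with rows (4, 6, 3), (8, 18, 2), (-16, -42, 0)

first zero-pivot column = 3

Naive forward elimination:
R2 <- R2 - (2)*R1:  [  0   6  -4 ]
R3 <- R3 - (-4)*R1:  [   0  -18   12 ]
R3 <- R3 - (-3)*R2:  [ 0  0  0 ]
Matrix at this point:
[ 4  6   3 ]
[ 0  6  -4 ]
[ 0  0   0 ]
Pivot entry (3,3) in the last row is zero and there are no rows below to swap with -> zero pivot in column 3 (A is singular).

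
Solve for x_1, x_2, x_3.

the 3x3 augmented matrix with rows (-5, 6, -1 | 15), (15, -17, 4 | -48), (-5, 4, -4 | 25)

(-1, 1, -4)

Forward elimination on [A|b]:
R2 <- R2 - (-3)*R1:  [  0   1   1  -3 ]
R3 <- R3 - (1)*R1:  [  0  -2  -3  10 ]
R3 <- R3 - (-2)*R2:  [  0   0  -1   4 ]
Row echelon form:
[ -5  6  -1  |  15 ]
[  0  1   1  |  -3 ]
[  0  0  -1  |   4 ]
Back-substitution:
x_3 = (4) / -1 = -4
x_2 = (-3 - (1)*(-4)) / 1 = 1
x_1 = (15 - (6)*(1) - (-1)*(-4)) / -5 = -1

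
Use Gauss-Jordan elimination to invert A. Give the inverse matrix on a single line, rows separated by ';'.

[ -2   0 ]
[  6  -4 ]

Gauss-Jordan on [A | I]:
R1 <- (1/-2)*R1:  [    1     0  |  -1/2     0 ]
R2 <- R2 - (6)*R1:  [  0  -4  |   3   1 ]
R2 <- (1/-4)*R2:  [    0     1  |  -3/4  -1/4 ]
Right block of [I | A^{-1}] is the inverse:
[ -1/2     0 ]
[ -3/4  -1/4 ]

inverse = [-1/2 0; -3/4 -1/4]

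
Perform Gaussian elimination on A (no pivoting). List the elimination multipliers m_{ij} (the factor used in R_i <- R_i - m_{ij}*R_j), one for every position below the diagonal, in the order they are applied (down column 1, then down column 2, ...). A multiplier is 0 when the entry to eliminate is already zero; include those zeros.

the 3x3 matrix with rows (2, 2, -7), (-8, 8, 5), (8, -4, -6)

multipliers: -4, 4, -3/4

Forward elimination:
R2 <- R2 - (-4)*R1:  [   0   16  -23 ]
R3 <- R3 - (4)*R1:  [   0  -12   22 ]
R3 <- R3 - (-3/4)*R2:  [    0     0  19/4 ]
Multipliers (in order of application): m_{21} = -4, m_{31} = 4, m_{32} = -3/4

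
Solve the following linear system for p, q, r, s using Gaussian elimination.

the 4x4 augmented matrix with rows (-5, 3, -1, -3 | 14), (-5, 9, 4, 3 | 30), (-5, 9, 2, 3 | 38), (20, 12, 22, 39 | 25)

(-2, 3, -4, 3)

Forward elimination on [A|b]:
R2 <- R2 - (1)*R1:  [  0   6   5   6  16 ]
R3 <- R3 - (1)*R1:  [  0   6   3   6  24 ]
R4 <- R4 - (-4)*R1:  [  0  24  18  27  81 ]
R3 <- R3 - (1)*R2:  [  0   0  -2   0   8 ]
R4 <- R4 - (4)*R2:  [  0   0  -2   3  17 ]
R4 <- R4 - (1)*R3:  [ 0  0  0  3  9 ]
Row echelon form:
[ -5  3  -1  -3  |  14 ]
[  0  6   5   6  |  16 ]
[  0  0  -2   0  |   8 ]
[  0  0   0   3  |   9 ]
Back-substitution:
s = (9) / 3 = 3
r = (8) / -2 = -4
q = (16 - (5)*(-4) - (6)*(3)) / 6 = 3
p = (14 - (3)*(3) - (-1)*(-4) - (-3)*(3)) / -5 = -2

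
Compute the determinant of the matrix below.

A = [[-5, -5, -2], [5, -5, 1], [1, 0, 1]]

Forward elimination:
R2 <- R2 - (-1)*R1:  [   0  -10   -1 ]
R3 <- R3 - (-1/5)*R1:  [   0   -1  3/5 ]
R3 <- R3 - (1/10)*R2:  [    0     0  7/10 ]
Upper-triangular form:
[ -5   -5    -2 ]
[  0  -10    -1 ]
[  0    0  7/10 ]
det(A) = (-1)^0 * (-5) * (-10) * (7/10) = 35  (0 row swaps -> sign +1)

det(A) = 35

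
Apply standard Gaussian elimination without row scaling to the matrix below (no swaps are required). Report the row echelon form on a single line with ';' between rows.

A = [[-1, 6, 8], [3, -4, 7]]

Forward elimination:
R2 <- R2 - (-3)*R1:  [  0  14  31 ]
Row echelon form:
[ -1   6   8 ]
[  0  14  31 ]

REF = [-1 6 8; 0 14 31]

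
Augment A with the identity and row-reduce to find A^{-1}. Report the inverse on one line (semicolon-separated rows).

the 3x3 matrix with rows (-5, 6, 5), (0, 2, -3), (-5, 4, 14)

inverse = [-2/3 16/15 7/15; -1/4 3/4 1/4; -1/6 1/6 1/6]

Gauss-Jordan on [A | I]:
R1 <- (1/-5)*R1:  [    1  -6/5    -1  |  -1/5     0     0 ]
R3 <- R3 - (-5)*R1:  [  0  -2   9  |  -1   0   1 ]
R2 <- (1/2)*R2:  [    0     1  -3/2  |     0   1/2     0 ]
R1 <- R1 - (-6/5)*R2:  [     1      0  -14/5  |   -1/5    3/5      0 ]
R3 <- R3 - (-2)*R2:  [  0   0   6  |  -1   1   1 ]
R3 <- (1/6)*R3:  [    0     0     1  |  -1/6   1/6   1/6 ]
R1 <- R1 - (-14/5)*R3:  [     1      0      0  |   -2/3  16/15   7/15 ]
R2 <- R2 - (-3/2)*R3:  [    0     1     0  |  -1/4   3/4   1/4 ]
Right block of [I | A^{-1}] is the inverse:
[ -2/3  16/15  7/15 ]
[ -1/4    3/4   1/4 ]
[ -1/6    1/6   1/6 ]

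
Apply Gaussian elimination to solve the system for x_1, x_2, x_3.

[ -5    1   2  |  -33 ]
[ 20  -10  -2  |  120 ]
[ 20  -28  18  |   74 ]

(4, -3, -5)

Forward elimination on [A|b]:
R2 <- R2 - (-4)*R1:  [   0   -6    6  -12 ]
R3 <- R3 - (-4)*R1:  [   0  -24   26  -58 ]
R3 <- R3 - (4)*R2:  [   0    0    2  -10 ]
Row echelon form:
[ -5   1  2  |  -33 ]
[  0  -6  6  |  -12 ]
[  0   0  2  |  -10 ]
Back-substitution:
x_3 = (-10) / 2 = -5
x_2 = (-12 - (6)*(-5)) / -6 = -3
x_1 = (-33 - (1)*(-3) - (2)*(-5)) / -5 = 4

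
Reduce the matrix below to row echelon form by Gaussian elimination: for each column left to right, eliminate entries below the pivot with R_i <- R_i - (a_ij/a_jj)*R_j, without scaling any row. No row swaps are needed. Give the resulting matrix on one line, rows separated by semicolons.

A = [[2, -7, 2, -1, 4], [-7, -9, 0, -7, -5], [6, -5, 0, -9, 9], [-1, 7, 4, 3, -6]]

REF = [2 -7 2 -1 4; 0 -67/2 7 -21/2 9; 0 0 -178/67 -738/67 87/67; 0 0 0 -1990/89 -23/89]

Forward elimination:
R2 <- R2 - (-7/2)*R1:  [     0  -67/2      7  -21/2      9 ]
R3 <- R3 - (3)*R1:  [  0  16  -6  -6  -3 ]
R4 <- R4 - (-1/2)*R1:  [   0  7/2    5  5/2   -4 ]
R3 <- R3 - (-32/67)*R2:  [       0        0  -178/67  -738/67    87/67 ]
R4 <- R4 - (-7/67)*R2:  [       0        0   384/67    94/67  -205/67 ]
R4 <- R4 - (-192/89)*R3:  [        0         0         0  -1990/89    -23/89 ]
Row echelon form:
[ 2     -7        2        -1       4 ]
[ 0  -67/2        7     -21/2       9 ]
[ 0      0  -178/67   -738/67   87/67 ]
[ 0      0        0  -1990/89  -23/89 ]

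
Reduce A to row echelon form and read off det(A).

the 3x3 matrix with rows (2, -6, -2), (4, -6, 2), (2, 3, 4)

Forward elimination:
R2 <- R2 - (2)*R1:  [ 0  6  6 ]
R3 <- R3 - (1)*R1:  [ 0  9  6 ]
R3 <- R3 - (3/2)*R2:  [  0   0  -3 ]
Upper-triangular form:
[ 2  -6  -2 ]
[ 0   6   6 ]
[ 0   0  -3 ]
det(A) = (-1)^0 * (2) * (6) * (-3) = -36  (0 row swaps -> sign +1)

det(A) = -36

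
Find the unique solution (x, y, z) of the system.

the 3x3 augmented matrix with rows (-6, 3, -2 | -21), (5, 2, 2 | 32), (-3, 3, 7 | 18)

Forward elimination on [A|b]:
R2 <- R2 - (-5/6)*R1:  [    0   9/2   1/3  29/2 ]
R3 <- R3 - (1/2)*R1:  [    0   3/2     8  57/2 ]
R3 <- R3 - (1/3)*R2:  [    0     0  71/9  71/3 ]
Row echelon form:
[ -6    3    -2  |   -21 ]
[  0  9/2   1/3  |  29/2 ]
[  0    0  71/9  |  71/3 ]
Back-substitution:
z = (71/3) / (71/9) = 3
y = (29/2 - (1/3)*(3)) / (9/2) = 3
x = (-21 - (3)*(3) - (-2)*(3)) / -6 = 4

(4, 3, 3)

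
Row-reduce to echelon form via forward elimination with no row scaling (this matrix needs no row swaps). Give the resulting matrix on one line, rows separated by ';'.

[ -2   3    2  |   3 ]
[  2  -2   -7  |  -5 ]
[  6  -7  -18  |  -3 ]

REF = [-2 3 2 3; 0 1 -5 -2; 0 0 -2 10]

Forward elimination:
R2 <- R2 - (-1)*R1:  [  0   1  -5  -2 ]
R3 <- R3 - (-3)*R1:  [   0    2  -12    6 ]
R3 <- R3 - (2)*R2:  [  0   0  -2  10 ]
Row echelon form:
[ -2  3   2  |   3 ]
[  0  1  -5  |  -2 ]
[  0  0  -2  |  10 ]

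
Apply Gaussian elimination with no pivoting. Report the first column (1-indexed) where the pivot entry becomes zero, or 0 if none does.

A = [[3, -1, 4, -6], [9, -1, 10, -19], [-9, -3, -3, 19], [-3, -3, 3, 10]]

first zero-pivot column = 0

Naive forward elimination:
R2 <- R2 - (3)*R1:  [  0   2  -2  -1 ]
R3 <- R3 - (-3)*R1:  [  0  -6   9   1 ]
R4 <- R4 - (-1)*R1:  [  0  -4   7   4 ]
R3 <- R3 - (-3)*R2:  [  0   0   3  -2 ]
R4 <- R4 - (-2)*R2:  [ 0  0  3  2 ]
R4 <- R4 - (1)*R3:  [ 0  0  0  4 ]
All pivots nonzero; naive elimination completes without hitting a zero pivot.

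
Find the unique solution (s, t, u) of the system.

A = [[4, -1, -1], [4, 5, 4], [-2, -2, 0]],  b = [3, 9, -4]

(1, 1, 0)

Forward elimination on [A|b]:
R2 <- R2 - (1)*R1:  [ 0  6  5  6 ]
R3 <- R3 - (-1/2)*R1:  [    0  -5/2  -1/2  -5/2 ]
R3 <- R3 - (-5/12)*R2:  [     0      0  19/12      0 ]
Row echelon form:
[ 4  -1     -1  |  3 ]
[ 0   6      5  |  6 ]
[ 0   0  19/12  |  0 ]
Back-substitution:
u = (0) / (19/12) = 0
t = (6 - (5)*(0)) / 6 = 1
s = (3 - (-1)*(1) - (-1)*(0)) / 4 = 1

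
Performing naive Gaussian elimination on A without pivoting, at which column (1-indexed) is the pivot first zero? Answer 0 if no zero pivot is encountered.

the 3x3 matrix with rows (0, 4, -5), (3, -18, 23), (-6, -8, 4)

Naive forward elimination:
Pivot entry (1,1) is zero but row 2 has 3 in column 1 -> naive elimination stops; a row interchange (e.g. R1 <-> R2) would be required here.

first zero-pivot column = 1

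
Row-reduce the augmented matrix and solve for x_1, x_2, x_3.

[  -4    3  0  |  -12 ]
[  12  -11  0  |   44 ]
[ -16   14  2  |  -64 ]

(0, -4, -4)

Forward elimination on [A|b]:
R2 <- R2 - (-3)*R1:  [  0  -2   0   8 ]
R3 <- R3 - (4)*R1:  [   0    2    2  -16 ]
R3 <- R3 - (-1)*R2:  [  0   0   2  -8 ]
Row echelon form:
[ -4   3  0  |  -12 ]
[  0  -2  0  |    8 ]
[  0   0  2  |   -8 ]
Back-substitution:
x_3 = (-8) / 2 = -4
x_2 = (8) / -2 = -4
x_1 = (-12 - (3)*(-4)) / -4 = 0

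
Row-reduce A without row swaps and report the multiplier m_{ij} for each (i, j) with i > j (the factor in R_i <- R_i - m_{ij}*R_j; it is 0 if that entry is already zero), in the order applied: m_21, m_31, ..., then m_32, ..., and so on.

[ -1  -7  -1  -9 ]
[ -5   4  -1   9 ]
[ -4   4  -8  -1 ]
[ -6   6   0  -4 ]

multipliers: 5, 4, 6, 32/39, 16/13, -21/142

Forward elimination:
R2 <- R2 - (5)*R1:  [  0  39   4  54 ]
R3 <- R3 - (4)*R1:  [  0  32  -4  35 ]
R4 <- R4 - (6)*R1:  [  0  48   6  50 ]
R3 <- R3 - (32/39)*R2:  [       0        0  -284/39  -121/13 ]
R4 <- R4 - (16/13)*R2:  [       0        0    14/13  -214/13 ]
R4 <- R4 - (-21/142)*R3:  [         0          0          0  -2533/142 ]
Multipliers (in order of application): m_{21} = 5, m_{31} = 4, m_{41} = 6, m_{32} = 32/39, m_{42} = 16/13, m_{43} = -21/142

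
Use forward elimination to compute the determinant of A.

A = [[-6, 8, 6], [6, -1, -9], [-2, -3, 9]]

det(A) = -192

Forward elimination:
R2 <- R2 - (-1)*R1:  [  0   7  -3 ]
R3 <- R3 - (1/3)*R1:  [     0  -17/3      7 ]
R3 <- R3 - (-17/21)*R2:  [    0     0  32/7 ]
Upper-triangular form:
[ -6  8     6 ]
[  0  7    -3 ]
[  0  0  32/7 ]
det(A) = (-1)^0 * (-6) * (7) * (32/7) = -192  (0 row swaps -> sign +1)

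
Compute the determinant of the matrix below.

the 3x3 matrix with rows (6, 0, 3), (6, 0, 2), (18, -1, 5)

Forward elimination:
R2 <- R2 - (1)*R1:  [  0   0  -1 ]
R3 <- R3 - (3)*R1:  [  0  -1  -4 ]
R2 <-> R3   (pivot in column 2 was zero)
[ 6   0   3 ]
[ 0  -1  -4 ]
[ 0   0  -1 ]
Upper-triangular form:
[ 6   0   3 ]
[ 0  -1  -4 ]
[ 0   0  -1 ]
det(A) = (-1)^1 * (6) * (-1) * (-1) = -6  (1 row swap -> sign -1)

det(A) = -6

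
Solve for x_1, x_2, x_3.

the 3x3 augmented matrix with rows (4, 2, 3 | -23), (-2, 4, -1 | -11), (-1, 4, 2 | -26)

Forward elimination on [A|b]:
R2 <- R2 - (-1/2)*R1:  [     0      5    1/2  -45/2 ]
R3 <- R3 - (-1/4)*R1:  [      0     9/2    11/4  -127/4 ]
R3 <- R3 - (9/10)*R2:  [     0      0  23/10  -23/2 ]
Row echelon form:
[ 4  2      3  |    -23 ]
[ 0  5    1/2  |  -45/2 ]
[ 0  0  23/10  |  -23/2 ]
Back-substitution:
x_3 = (-23/2) / (23/10) = -5
x_2 = (-45/2 - (1/2)*(-5)) / 5 = -4
x_1 = (-23 - (2)*(-4) - (3)*(-5)) / 4 = 0

(0, -4, -5)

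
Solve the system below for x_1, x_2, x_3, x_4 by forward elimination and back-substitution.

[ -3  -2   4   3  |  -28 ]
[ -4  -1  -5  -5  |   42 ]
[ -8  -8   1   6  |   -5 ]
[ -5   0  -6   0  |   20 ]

Forward elimination on [A|b]:
R2 <- R2 - (4/3)*R1:  [     0    5/3  -31/3     -9  238/3 ]
R3 <- R3 - (8/3)*R1:  [     0   -8/3  -29/3     -2  209/3 ]
R4 <- R4 - (5/3)*R1:  [     0   10/3  -38/3     -5  200/3 ]
R3 <- R3 - (-8/5)*R2:  [      0       0  -131/5   -82/5   983/5 ]
R4 <- R4 - (2)*R2:  [   0    0    8   13  -92 ]
R4 <- R4 - (-40/131)*R3:  [         0          0          0   1047/131  -4188/131 ]
Row echelon form:
[ -3   -2       4         3  |        -28 ]
[  0  5/3   -31/3        -9  |      238/3 ]
[  0    0  -131/5     -82/5  |      983/5 ]
[  0    0       0  1047/131  |  -4188/131 ]
Back-substitution:
x_4 = (-4188/131) / (1047/131) = -4
x_3 = (983/5 - (-82/5)*(-4)) / (-131/5) = -5
x_2 = (238/3 - (-31/3)*(-5) - (-9)*(-4)) / (5/3) = -5
x_1 = (-28 - (-2)*(-5) - (4)*(-5) - (3)*(-4)) / -3 = 2

(2, -5, -5, -4)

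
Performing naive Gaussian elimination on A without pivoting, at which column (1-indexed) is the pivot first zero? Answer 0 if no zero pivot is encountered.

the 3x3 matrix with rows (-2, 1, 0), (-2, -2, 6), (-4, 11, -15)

first zero-pivot column = 0

Naive forward elimination:
R2 <- R2 - (1)*R1:  [  0  -3   6 ]
R3 <- R3 - (2)*R1:  [   0    9  -15 ]
R3 <- R3 - (-3)*R2:  [ 0  0  3 ]
All pivots nonzero; naive elimination completes without hitting a zero pivot.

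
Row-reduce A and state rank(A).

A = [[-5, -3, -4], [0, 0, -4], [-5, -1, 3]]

rank(A) = 3

Row reduction:
R3 <- R3 - (1)*R1:  [ 0  2  7 ]
R2 <-> R3   (pivot in column 2 was zero)
[ -5  -3  -4 ]
[  0   2   7 ]
[  0   0  -4 ]
Row echelon form:
[ -5  -3  -4 ]
[  0   2   7 ]
[  0   0  -4 ]
Nonzero rows / pivot columns: 3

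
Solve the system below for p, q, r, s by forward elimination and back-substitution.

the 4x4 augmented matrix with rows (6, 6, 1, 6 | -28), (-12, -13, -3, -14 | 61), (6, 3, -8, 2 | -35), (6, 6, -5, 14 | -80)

(-3, 3, 2, -5)

Forward elimination on [A|b]:
R2 <- R2 - (-2)*R1:  [  0  -1  -1  -2   5 ]
R3 <- R3 - (1)*R1:  [  0  -3  -9  -4  -7 ]
R4 <- R4 - (1)*R1:  [   0    0   -6    8  -52 ]
R3 <- R3 - (3)*R2:  [   0    0   -6    2  -22 ]
R4 <- R4 - (1)*R3:  [   0    0    0    6  -30 ]
Row echelon form:
[ 6   6   1   6  |  -28 ]
[ 0  -1  -1  -2  |    5 ]
[ 0   0  -6   2  |  -22 ]
[ 0   0   0   6  |  -30 ]
Back-substitution:
s = (-30) / 6 = -5
r = (-22 - (2)*(-5)) / -6 = 2
q = (5 - (-1)*(2) - (-2)*(-5)) / -1 = 3
p = (-28 - (6)*(3) - (1)*(2) - (6)*(-5)) / 6 = -3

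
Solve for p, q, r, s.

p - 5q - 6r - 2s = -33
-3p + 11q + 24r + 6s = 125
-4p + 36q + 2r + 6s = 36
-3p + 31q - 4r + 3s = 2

(4, 1, 5, 1)

Forward elimination on [A|b]:
R2 <- R2 - (-3)*R1:  [  0  -4   6   0  26 ]
R3 <- R3 - (-4)*R1:  [   0   16  -22   -2  -96 ]
R4 <- R4 - (-3)*R1:  [   0   16  -22   -3  -97 ]
R3 <- R3 - (-4)*R2:  [  0   0   2  -2   8 ]
R4 <- R4 - (-4)*R2:  [  0   0   2  -3   7 ]
R4 <- R4 - (1)*R3:  [  0   0   0  -1  -1 ]
Row echelon form:
[ 1  -5  -6  -2  |  -33 ]
[ 0  -4   6   0  |   26 ]
[ 0   0   2  -2  |    8 ]
[ 0   0   0  -1  |   -1 ]
Back-substitution:
s = (-1) / -1 = 1
r = (8 - (-2)*(1)) / 2 = 5
q = (26 - (6)*(5)) / -4 = 1
p = (-33 - (-5)*(1) - (-6)*(5) - (-2)*(1)) / 1 = 4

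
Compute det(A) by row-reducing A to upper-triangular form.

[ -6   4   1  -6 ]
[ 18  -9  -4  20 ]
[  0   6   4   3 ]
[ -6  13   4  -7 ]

det(A) = 648

Forward elimination:
R2 <- R2 - (-3)*R1:  [  0   3  -1   2 ]
R4 <- R4 - (1)*R1:  [  0   9   3  -1 ]
R3 <- R3 - (2)*R2:  [  0   0   6  -1 ]
R4 <- R4 - (3)*R2:  [  0   0   6  -7 ]
R4 <- R4 - (1)*R3:  [  0   0   0  -6 ]
Upper-triangular form:
[ -6  4   1  -6 ]
[  0  3  -1   2 ]
[  0  0   6  -1 ]
[  0  0   0  -6 ]
det(A) = (-1)^0 * (-6) * (3) * (6) * (-6) = 648  (0 row swaps -> sign +1)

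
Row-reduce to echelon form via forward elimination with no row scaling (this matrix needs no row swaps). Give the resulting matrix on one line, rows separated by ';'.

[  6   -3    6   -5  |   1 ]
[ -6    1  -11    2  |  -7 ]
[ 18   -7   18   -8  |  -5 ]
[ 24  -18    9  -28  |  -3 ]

Forward elimination:
R2 <- R2 - (-1)*R1:  [  0  -2  -5  -3  -6 ]
R3 <- R3 - (3)*R1:  [  0   2   0   7  -8 ]
R4 <- R4 - (4)*R1:  [   0   -6  -15   -8   -7 ]
R3 <- R3 - (-1)*R2:  [   0    0   -5    4  -14 ]
R4 <- R4 - (3)*R2:  [  0   0   0   1  11 ]
Row echelon form:
[ 6  -3   6  -5  |    1 ]
[ 0  -2  -5  -3  |   -6 ]
[ 0   0  -5   4  |  -14 ]
[ 0   0   0   1  |   11 ]

REF = [6 -3 6 -5 1; 0 -2 -5 -3 -6; 0 0 -5 4 -14; 0 0 0 1 11]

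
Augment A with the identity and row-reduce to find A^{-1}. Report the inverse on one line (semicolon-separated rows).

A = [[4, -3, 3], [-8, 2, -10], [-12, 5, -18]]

inverse = [7/40 -39/80 3/10; -3/10 -9/20 1/5; -1/5 1/5 -1/5]

Gauss-Jordan on [A | I]:
R1 <- (1/4)*R1:  [    1  -3/4   3/4  |   1/4     0     0 ]
R2 <- R2 - (-8)*R1:  [  0  -4  -4  |   2   1   0 ]
R3 <- R3 - (-12)*R1:  [  0  -4  -9  |   3   0   1 ]
R2 <- (1/-4)*R2:  [    0     1     1  |  -1/2  -1/4     0 ]
R1 <- R1 - (-3/4)*R2:  [     1      0    3/2  |   -1/8  -3/16      0 ]
R3 <- R3 - (-4)*R2:  [  0   0  -5  |   1  -1   1 ]
R3 <- (1/-5)*R3:  [    0     0     1  |  -1/5   1/5  -1/5 ]
R1 <- R1 - (3/2)*R3:  [      1       0       0  |    7/40  -39/80    3/10 ]
R2 <- R2 - (1)*R3:  [     0      1      0  |  -3/10  -9/20    1/5 ]
Right block of [I | A^{-1}] is the inverse:
[  7/40  -39/80  3/10 ]
[ -3/10   -9/20   1/5 ]
[  -1/5     1/5  -1/5 ]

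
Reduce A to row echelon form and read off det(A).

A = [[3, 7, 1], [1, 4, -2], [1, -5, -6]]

Forward elimination:
R2 <- R2 - (1/3)*R1:  [    0   5/3  -7/3 ]
R3 <- R3 - (1/3)*R1:  [     0  -22/3  -19/3 ]
R3 <- R3 - (-22/5)*R2:  [     0      0  -83/5 ]
Upper-triangular form:
[ 3    7      1 ]
[ 0  5/3   -7/3 ]
[ 0    0  -83/5 ]
det(A) = (-1)^0 * (3) * (5/3) * (-83/5) = -83  (0 row swaps -> sign +1)

det(A) = -83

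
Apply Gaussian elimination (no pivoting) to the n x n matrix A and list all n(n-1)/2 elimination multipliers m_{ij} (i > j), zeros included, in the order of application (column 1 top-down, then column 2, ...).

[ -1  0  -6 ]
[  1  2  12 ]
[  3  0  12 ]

Forward elimination:
R2 <- R2 - (-1)*R1:  [ 0  2  6 ]
R3 <- R3 - (-3)*R1:  [  0   0  -6 ]
R3: entry in column 2 is already 0 -> m_{32} = 0 (no row operation needed)
Multipliers (in order of application): m_{21} = -1, m_{31} = -3, m_{32} = 0

multipliers: -1, -3, 0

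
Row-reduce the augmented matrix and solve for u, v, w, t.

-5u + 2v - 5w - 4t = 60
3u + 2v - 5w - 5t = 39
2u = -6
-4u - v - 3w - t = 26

Forward elimination on [A|b]:
R2 <- R2 - (-3/5)*R1:  [     0   16/5     -8  -37/5     75 ]
R3 <- R3 - (-2/5)*R1:  [    0   4/5    -2  -8/5    18 ]
R4 <- R4 - (4/5)*R1:  [     0  -13/5      1   11/5    -22 ]
R3 <- R3 - (1/4)*R2:  [    0     0     0   1/4  -3/4 ]
R4 <- R4 - (-13/16)*R2:  [      0       0   -11/2  -61/16  623/16 ]
R3 <-> R4   (pivot in column 3 was zero)
[ -5     2     -5      -4      60 ]
[  0  16/5     -8   -37/5      75 ]
[  0     0  -11/2  -61/16  623/16 ]
[  0     0      0     1/4    -3/4 ]
Row echelon form:
[ -5     2     -5      -4  |      60 ]
[  0  16/5     -8   -37/5  |      75 ]
[  0     0  -11/2  -61/16  |  623/16 ]
[  0     0      0     1/4  |    -3/4 ]
Back-substitution:
t = (-3/4) / (1/4) = -3
w = (623/16 - (-61/16)*(-3)) / (-11/2) = -5
v = (75 - (-8)*(-5) - (-37/5)*(-3)) / (16/5) = 4
u = (60 - (2)*(4) - (-5)*(-5) - (-4)*(-3)) / -5 = -3

(-3, 4, -5, -3)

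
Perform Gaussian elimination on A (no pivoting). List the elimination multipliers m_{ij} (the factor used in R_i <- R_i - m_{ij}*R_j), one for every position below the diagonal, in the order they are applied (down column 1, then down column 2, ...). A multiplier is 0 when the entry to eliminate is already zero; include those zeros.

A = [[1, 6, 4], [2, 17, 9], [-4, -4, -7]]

multipliers: 2, -4, 4

Forward elimination:
R2 <- R2 - (2)*R1:  [ 0  5  1 ]
R3 <- R3 - (-4)*R1:  [  0  20   9 ]
R3 <- R3 - (4)*R2:  [ 0  0  5 ]
Multipliers (in order of application): m_{21} = 2, m_{31} = -4, m_{32} = 4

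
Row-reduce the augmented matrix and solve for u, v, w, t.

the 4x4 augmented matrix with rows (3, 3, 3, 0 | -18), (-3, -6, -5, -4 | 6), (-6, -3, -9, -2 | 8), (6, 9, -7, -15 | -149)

Forward elimination on [A|b]:
R2 <- R2 - (-1)*R1:  [   0   -3   -2   -4  -12 ]
R3 <- R3 - (-2)*R1:  [   0    3   -3   -2  -28 ]
R4 <- R4 - (2)*R1:  [    0     3   -13   -15  -113 ]
R3 <- R3 - (-1)*R2:  [   0    0   -5   -6  -40 ]
R4 <- R4 - (-1)*R2:  [    0     0   -15   -19  -125 ]
R4 <- R4 - (3)*R3:  [  0   0   0  -1  -5 ]
Row echelon form:
[ 3   3   3   0  |  -18 ]
[ 0  -3  -2  -4  |  -12 ]
[ 0   0  -5  -6  |  -40 ]
[ 0   0   0  -1  |   -5 ]
Back-substitution:
t = (-5) / -1 = 5
w = (-40 - (-6)*(5)) / -5 = 2
v = (-12 - (-2)*(2) - (-4)*(5)) / -3 = -4
u = (-18 - (3)*(-4) - (3)*(2)) / 3 = -4

(-4, -4, 2, 5)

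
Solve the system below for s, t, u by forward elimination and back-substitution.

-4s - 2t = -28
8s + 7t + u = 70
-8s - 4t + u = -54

(5, 4, 2)

Forward elimination on [A|b]:
R2 <- R2 - (-2)*R1:  [  0   3   1  14 ]
R3 <- R3 - (2)*R1:  [ 0  0  1  2 ]
Row echelon form:
[ -4  -2  0  |  -28 ]
[  0   3  1  |   14 ]
[  0   0  1  |    2 ]
Back-substitution:
u = (2) / 1 = 2
t = (14 - (1)*(2)) / 3 = 4
s = (-28 - (-2)*(4)) / -4 = 5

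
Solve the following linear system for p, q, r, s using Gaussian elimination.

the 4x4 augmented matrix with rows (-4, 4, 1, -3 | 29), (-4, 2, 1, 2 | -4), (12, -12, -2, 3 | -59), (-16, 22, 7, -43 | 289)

Forward elimination on [A|b]:
R2 <- R2 - (1)*R1:  [   0   -2    0    5  -33 ]
R3 <- R3 - (-3)*R1:  [  0   0   1  -6  28 ]
R4 <- R4 - (4)*R1:  [   0    6    3  -31  173 ]
R4 <- R4 - (-3)*R2:  [   0    0    3  -16   74 ]
R4 <- R4 - (3)*R3:  [   0    0    0    2  -10 ]
Row echelon form:
[ -4   4  1  -3  |   29 ]
[  0  -2  0   5  |  -33 ]
[  0   0  1  -6  |   28 ]
[  0   0  0   2  |  -10 ]
Back-substitution:
s = (-10) / 2 = -5
r = (28 - (-6)*(-5)) / 1 = -2
q = (-33 - (5)*(-5)) / -2 = 4
p = (29 - (4)*(4) - (1)*(-2) - (-3)*(-5)) / -4 = 0

(0, 4, -2, -5)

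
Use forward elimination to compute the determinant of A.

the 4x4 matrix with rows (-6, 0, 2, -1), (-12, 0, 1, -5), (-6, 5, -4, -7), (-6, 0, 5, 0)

Forward elimination:
R2 <- R2 - (2)*R1:  [  0   0  -3  -3 ]
R3 <- R3 - (1)*R1:  [  0   5  -6  -6 ]
R4 <- R4 - (1)*R1:  [ 0  0  3  1 ]
R2 <-> R3   (pivot in column 2 was zero)
[ -6  0   2  -1 ]
[  0  5  -6  -6 ]
[  0  0  -3  -3 ]
[  0  0   3   1 ]
R4 <- R4 - (-1)*R3:  [  0   0   0  -2 ]
Upper-triangular form:
[ -6  0   2  -1 ]
[  0  5  -6  -6 ]
[  0  0  -3  -3 ]
[  0  0   0  -2 ]
det(A) = (-1)^1 * (-6) * (5) * (-3) * (-2) = 180  (1 row swap -> sign -1)

det(A) = 180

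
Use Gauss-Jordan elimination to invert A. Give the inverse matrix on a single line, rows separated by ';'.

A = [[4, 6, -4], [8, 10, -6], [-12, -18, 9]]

Gauss-Jordan on [A | I]:
R1 <- (1/4)*R1:  [   1  3/2   -1  |  1/4    0    0 ]
R2 <- R2 - (8)*R1:  [  0  -2   2  |  -2   1   0 ]
R3 <- R3 - (-12)*R1:  [  0   0  -3  |   3   0   1 ]
R2 <- (1/-2)*R2:  [    0     1    -1  |     1  -1/2     0 ]
R1 <- R1 - (3/2)*R2:  [    1     0   1/2  |  -5/4   3/4     0 ]
R3 <- (1/-3)*R3:  [    0     0     1  |    -1     0  -1/3 ]
R1 <- R1 - (1/2)*R3:  [    1     0     0  |  -3/4   3/4   1/6 ]
R2 <- R2 - (-1)*R3:  [    0     1     0  |     0  -1/2  -1/3 ]
Right block of [I | A^{-1}] is the inverse:
[ -3/4   3/4   1/6 ]
[    0  -1/2  -1/3 ]
[   -1     0  -1/3 ]

inverse = [-3/4 3/4 1/6; 0 -1/2 -1/3; -1 0 -1/3]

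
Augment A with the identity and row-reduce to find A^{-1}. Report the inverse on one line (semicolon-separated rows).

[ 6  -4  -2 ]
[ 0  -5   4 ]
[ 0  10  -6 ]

inverse = [1/6 11/15 13/30; 0 3/5 2/5; 0 1 1/2]

Gauss-Jordan on [A | I]:
R1 <- (1/6)*R1:  [    1  -2/3  -1/3  |   1/6     0     0 ]
R2 <- (1/-5)*R2:  [    0     1  -4/5  |     0  -1/5     0 ]
R1 <- R1 - (-2/3)*R2:  [      1       0  -13/15  |     1/6   -2/15       0 ]
R3 <- R3 - (10)*R2:  [ 0  0  2  |  0  2  1 ]
R3 <- (1/2)*R3:  [   0    0    1  |    0    1  1/2 ]
R1 <- R1 - (-13/15)*R3:  [     1      0      0  |    1/6  11/15  13/30 ]
R2 <- R2 - (-4/5)*R3:  [   0    1    0  |    0  3/5  2/5 ]
Right block of [I | A^{-1}] is the inverse:
[ 1/6  11/15  13/30 ]
[   0    3/5    2/5 ]
[   0      1    1/2 ]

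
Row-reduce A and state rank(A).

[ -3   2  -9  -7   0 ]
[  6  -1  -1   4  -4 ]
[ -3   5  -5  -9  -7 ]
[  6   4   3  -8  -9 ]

rank(A) = 4

Row reduction:
R2 <- R2 - (-2)*R1:  [   0    3  -19  -10   -4 ]
R3 <- R3 - (1)*R1:  [  0   3   4  -2  -7 ]
R4 <- R4 - (-2)*R1:  [   0    8  -15  -22   -9 ]
R3 <- R3 - (1)*R2:  [  0   0  23   8  -3 ]
R4 <- R4 - (8/3)*R2:  [     0      0  107/3   14/3    5/3 ]
R4 <- R4 - (107/69)*R3:  [       0        0        0  -178/23   436/69 ]
Row echelon form:
[ -3  2   -9       -7       0 ]
[  0  3  -19      -10      -4 ]
[  0  0   23        8      -3 ]
[  0  0    0  -178/23  436/69 ]
Nonzero rows / pivot columns: 4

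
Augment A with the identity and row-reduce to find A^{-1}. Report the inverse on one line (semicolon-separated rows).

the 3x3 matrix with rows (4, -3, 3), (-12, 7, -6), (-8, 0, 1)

inverse = [7/16 3/16 -3/16; 15/4 7/4 -3/4; 7/2 3/2 -1/2]

Gauss-Jordan on [A | I]:
R1 <- (1/4)*R1:  [    1  -3/4   3/4  |   1/4     0     0 ]
R2 <- R2 - (-12)*R1:  [  0  -2   3  |   3   1   0 ]
R3 <- R3 - (-8)*R1:  [  0  -6   7  |   2   0   1 ]
R2 <- (1/-2)*R2:  [    0     1  -3/2  |  -3/2  -1/2     0 ]
R1 <- R1 - (-3/4)*R2:  [    1     0  -3/8  |  -7/8  -3/8     0 ]
R3 <- R3 - (-6)*R2:  [  0   0  -2  |  -7  -3   1 ]
R3 <- (1/-2)*R3:  [    0     0     1  |   7/2   3/2  -1/2 ]
R1 <- R1 - (-3/8)*R3:  [     1      0      0  |   7/16   3/16  -3/16 ]
R2 <- R2 - (-3/2)*R3:  [    0     1     0  |  15/4   7/4  -3/4 ]
Right block of [I | A^{-1}] is the inverse:
[ 7/16  3/16  -3/16 ]
[ 15/4   7/4   -3/4 ]
[  7/2   3/2   -1/2 ]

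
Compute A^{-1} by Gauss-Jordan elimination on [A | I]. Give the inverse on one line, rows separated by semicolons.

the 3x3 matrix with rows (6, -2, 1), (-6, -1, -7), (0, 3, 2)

inverse = [19/72 7/72 5/24; 1/6 1/6 1/2; -1/4 -1/4 -1/4]

Gauss-Jordan on [A | I]:
R1 <- (1/6)*R1:  [    1  -1/3   1/6  |   1/6     0     0 ]
R2 <- R2 - (-6)*R1:  [  0  -3  -6  |   1   1   0 ]
R2 <- (1/-3)*R2:  [    0     1     2  |  -1/3  -1/3     0 ]
R1 <- R1 - (-1/3)*R2:  [    1     0   5/6  |  1/18  -1/9     0 ]
R3 <- R3 - (3)*R2:  [  0   0  -4  |   1   1   1 ]
R3 <- (1/-4)*R3:  [    0     0     1  |  -1/4  -1/4  -1/4 ]
R1 <- R1 - (5/6)*R3:  [     1      0      0  |  19/72   7/72   5/24 ]
R2 <- R2 - (2)*R3:  [   0    1    0  |  1/6  1/6  1/2 ]
Right block of [I | A^{-1}] is the inverse:
[ 19/72  7/72  5/24 ]
[   1/6   1/6   1/2 ]
[  -1/4  -1/4  -1/4 ]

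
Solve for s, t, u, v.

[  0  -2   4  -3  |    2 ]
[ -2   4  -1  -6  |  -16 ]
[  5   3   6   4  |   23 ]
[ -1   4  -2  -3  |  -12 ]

(-4, 1, 4, 4)

Forward elimination on [A|b]:
R1 <-> R2   (pivot in column 1 was zero)
[ -2   4  -1  -6  -16 ]
[  0  -2   4  -3    2 ]
[  5   3   6   4   23 ]
[ -1   4  -2  -3  -12 ]
R3 <- R3 - (-5/2)*R1:  [   0   13  7/2  -11  -17 ]
R4 <- R4 - (1/2)*R1:  [    0     2  -3/2     0    -4 ]
R3 <- R3 - (-13/2)*R2:  [     0      0   59/2  -61/2     -4 ]
R4 <- R4 - (-1)*R2:  [   0    0  5/2   -3   -2 ]
R4 <- R4 - (5/59)*R3:  [       0        0        0  -49/118   -98/59 ]
Row echelon form:
[ -2   4    -1       -6  |     -16 ]
[  0  -2     4       -3  |       2 ]
[  0   0  59/2    -61/2  |      -4 ]
[  0   0     0  -49/118  |  -98/59 ]
Back-substitution:
v = (-98/59) / (-49/118) = 4
u = (-4 - (-61/2)*(4)) / (59/2) = 4
t = (2 - (4)*(4) - (-3)*(4)) / -2 = 1
s = (-16 - (4)*(1) - (-1)*(4) - (-6)*(4)) / -2 = -4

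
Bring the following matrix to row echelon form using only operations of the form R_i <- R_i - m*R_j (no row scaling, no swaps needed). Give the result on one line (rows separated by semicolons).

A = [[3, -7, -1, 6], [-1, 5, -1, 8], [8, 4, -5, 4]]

REF = [3 -7 -1 6; 0 8/3 -4/3 10; 0 0 9 -97]

Forward elimination:
R2 <- R2 - (-1/3)*R1:  [    0   8/3  -4/3    10 ]
R3 <- R3 - (8/3)*R1:  [    0  68/3  -7/3   -12 ]
R3 <- R3 - (17/2)*R2:  [   0    0    9  -97 ]
Row echelon form:
[ 3   -7    -1    6 ]
[ 0  8/3  -4/3   10 ]
[ 0    0     9  -97 ]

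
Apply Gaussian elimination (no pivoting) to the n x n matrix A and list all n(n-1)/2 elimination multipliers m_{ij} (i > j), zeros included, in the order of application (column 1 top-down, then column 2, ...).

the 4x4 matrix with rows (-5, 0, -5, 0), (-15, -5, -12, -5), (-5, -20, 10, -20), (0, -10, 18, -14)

multipliers: 3, 1, 0, 4, 2, 4

Forward elimination:
R2 <- R2 - (3)*R1:  [  0  -5   3  -5 ]
R3 <- R3 - (1)*R1:  [   0  -20   15  -20 ]
R4: entry in column 1 is already 0 -> m_{41} = 0 (no row operation needed)
R3 <- R3 - (4)*R2:  [ 0  0  3  0 ]
R4 <- R4 - (2)*R2:  [  0   0  12  -4 ]
R4 <- R4 - (4)*R3:  [  0   0   0  -4 ]
Multipliers (in order of application): m_{21} = 3, m_{31} = 1, m_{41} = 0, m_{32} = 4, m_{42} = 2, m_{43} = 4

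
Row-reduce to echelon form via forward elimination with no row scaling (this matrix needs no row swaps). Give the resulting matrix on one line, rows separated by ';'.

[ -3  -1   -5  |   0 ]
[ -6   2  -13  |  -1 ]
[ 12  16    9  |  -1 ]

REF = [-3 -1 -5 0; 0 4 -3 -1; 0 0 -2 2]

Forward elimination:
R2 <- R2 - (2)*R1:  [  0   4  -3  -1 ]
R3 <- R3 - (-4)*R1:  [   0   12  -11   -1 ]
R3 <- R3 - (3)*R2:  [  0   0  -2   2 ]
Row echelon form:
[ -3  -1  -5  |   0 ]
[  0   4  -3  |  -1 ]
[  0   0  -2  |   2 ]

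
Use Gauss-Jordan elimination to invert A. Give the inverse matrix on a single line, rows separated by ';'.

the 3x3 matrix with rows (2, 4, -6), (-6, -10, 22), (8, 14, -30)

inverse = [1 -9/2 -7/2; 1/2 3/2 1; 1/2 -1/2 -1/2]

Gauss-Jordan on [A | I]:
R1 <- (1/2)*R1:  [   1    2   -3  |  1/2    0    0 ]
R2 <- R2 - (-6)*R1:  [ 0  2  4  |  3  1  0 ]
R3 <- R3 - (8)*R1:  [  0  -2  -6  |  -4   0   1 ]
R2 <- (1/2)*R2:  [   0    1    2  |  3/2  1/2    0 ]
R1 <- R1 - (2)*R2:  [    1     0    -7  |  -5/2    -1     0 ]
R3 <- R3 - (-2)*R2:  [  0   0  -2  |  -1   1   1 ]
R3 <- (1/-2)*R3:  [    0     0     1  |   1/2  -1/2  -1/2 ]
R1 <- R1 - (-7)*R3:  [    1     0     0  |     1  -9/2  -7/2 ]
R2 <- R2 - (2)*R3:  [   0    1    0  |  1/2  3/2    1 ]
Right block of [I | A^{-1}] is the inverse:
[   1  -9/2  -7/2 ]
[ 1/2   3/2     1 ]
[ 1/2  -1/2  -1/2 ]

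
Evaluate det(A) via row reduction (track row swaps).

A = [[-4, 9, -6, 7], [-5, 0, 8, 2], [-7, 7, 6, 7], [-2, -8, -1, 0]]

Forward elimination:
R2 <- R2 - (5/4)*R1:  [     0  -45/4   31/2  -27/4 ]
R3 <- R3 - (7/4)*R1:  [     0  -35/4   33/2  -21/4 ]
R4 <- R4 - (1/2)*R1:  [     0  -25/2      2   -7/2 ]
R3 <- R3 - (7/9)*R2:  [    0     0  40/9     0 ]
R4 <- R4 - (10/9)*R2:  [      0       0  -137/9       4 ]
R4 <- R4 - (-137/40)*R3:  [ 0  0  0  4 ]
Upper-triangular form:
[ -4      9    -6      7 ]
[  0  -45/4  31/2  -27/4 ]
[  0      0  40/9      0 ]
[  0      0     0      4 ]
det(A) = (-1)^0 * (-4) * (-45/4) * (40/9) * (4) = 800  (0 row swaps -> sign +1)

det(A) = 800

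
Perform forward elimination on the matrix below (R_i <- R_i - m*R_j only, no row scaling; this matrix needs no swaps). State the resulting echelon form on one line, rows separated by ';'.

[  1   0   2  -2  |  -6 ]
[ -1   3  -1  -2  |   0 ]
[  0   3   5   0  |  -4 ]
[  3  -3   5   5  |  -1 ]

Forward elimination:
R2 <- R2 - (-1)*R1:  [  0   3   1  -4  -6 ]
R4 <- R4 - (3)*R1:  [  0  -3  -1  11  17 ]
R3 <- R3 - (1)*R2:  [ 0  0  4  4  2 ]
R4 <- R4 - (-1)*R2:  [  0   0   0   7  11 ]
Row echelon form:
[ 1  0  2  -2  |  -6 ]
[ 0  3  1  -4  |  -6 ]
[ 0  0  4   4  |   2 ]
[ 0  0  0   7  |  11 ]

REF = [1 0 2 -2 -6; 0 3 1 -4 -6; 0 0 4 4 2; 0 0 0 7 11]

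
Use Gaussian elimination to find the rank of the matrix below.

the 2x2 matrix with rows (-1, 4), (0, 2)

rank(A) = 2

Row reduction:
Row echelon form:
[ -1  4 ]
[  0  2 ]
Nonzero rows / pivot columns: 2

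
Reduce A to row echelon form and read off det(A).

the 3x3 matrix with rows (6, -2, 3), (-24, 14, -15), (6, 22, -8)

Forward elimination:
R2 <- R2 - (-4)*R1:  [  0   6  -3 ]
R3 <- R3 - (1)*R1:  [   0   24  -11 ]
R3 <- R3 - (4)*R2:  [ 0  0  1 ]
Upper-triangular form:
[ 6  -2   3 ]
[ 0   6  -3 ]
[ 0   0   1 ]
det(A) = (-1)^0 * (6) * (6) * (1) = 36  (0 row swaps -> sign +1)

det(A) = 36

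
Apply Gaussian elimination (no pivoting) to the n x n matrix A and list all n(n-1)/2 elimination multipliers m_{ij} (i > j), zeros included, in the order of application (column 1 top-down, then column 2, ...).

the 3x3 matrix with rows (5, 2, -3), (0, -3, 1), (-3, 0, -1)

Forward elimination:
R2: entry in column 1 is already 0 -> m_{21} = 0 (no row operation needed)
R3 <- R3 - (-3/5)*R1:  [     0    6/5  -14/5 ]
R3 <- R3 - (-2/5)*R2:  [     0      0  -12/5 ]
Multipliers (in order of application): m_{21} = 0, m_{31} = -3/5, m_{32} = -2/5

multipliers: 0, -3/5, -2/5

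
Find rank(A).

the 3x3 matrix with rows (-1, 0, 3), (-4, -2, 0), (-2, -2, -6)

rank(A) = 2

Row reduction:
R2 <- R2 - (4)*R1:  [   0   -2  -12 ]
R3 <- R3 - (2)*R1:  [   0   -2  -12 ]
R3 <- R3 - (1)*R2:  [ 0  0  0 ]
Row echelon form:
[ -1   0    3 ]
[  0  -2  -12 ]
[  0   0    0 ]
Nonzero rows / pivot columns: 2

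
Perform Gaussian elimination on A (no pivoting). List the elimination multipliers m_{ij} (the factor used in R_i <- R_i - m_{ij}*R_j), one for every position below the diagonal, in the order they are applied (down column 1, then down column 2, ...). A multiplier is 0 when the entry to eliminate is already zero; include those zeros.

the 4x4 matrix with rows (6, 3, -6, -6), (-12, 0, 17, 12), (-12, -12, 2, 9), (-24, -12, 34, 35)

Forward elimination:
R2 <- R2 - (-2)*R1:  [ 0  6  5  0 ]
R3 <- R3 - (-2)*R1:  [   0   -6  -10   -3 ]
R4 <- R4 - (-4)*R1:  [  0   0  10  11 ]
R3 <- R3 - (-1)*R2:  [  0   0  -5  -3 ]
R4: entry in column 2 is already 0 -> m_{42} = 0 (no row operation needed)
R4 <- R4 - (-2)*R3:  [ 0  0  0  5 ]
Multipliers (in order of application): m_{21} = -2, m_{31} = -2, m_{41} = -4, m_{32} = -1, m_{42} = 0, m_{43} = -2

multipliers: -2, -2, -4, -1, 0, -2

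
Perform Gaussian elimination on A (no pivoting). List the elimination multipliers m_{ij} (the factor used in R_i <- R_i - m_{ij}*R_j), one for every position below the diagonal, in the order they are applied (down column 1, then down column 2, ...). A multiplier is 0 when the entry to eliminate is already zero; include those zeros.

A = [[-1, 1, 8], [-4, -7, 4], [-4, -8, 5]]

Forward elimination:
R2 <- R2 - (4)*R1:  [   0  -11  -28 ]
R3 <- R3 - (4)*R1:  [   0  -12  -27 ]
R3 <- R3 - (12/11)*R2:  [     0      0  39/11 ]
Multipliers (in order of application): m_{21} = 4, m_{31} = 4, m_{32} = 12/11

multipliers: 4, 4, 12/11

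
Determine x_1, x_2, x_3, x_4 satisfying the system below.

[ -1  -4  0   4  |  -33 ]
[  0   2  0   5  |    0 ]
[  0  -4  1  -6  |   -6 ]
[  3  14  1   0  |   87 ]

(5, 5, 2, -2)

Forward elimination on [A|b]:
R4 <- R4 - (-3)*R1:  [   0    2    1   12  -12 ]
R3 <- R3 - (-2)*R2:  [  0   0   1   4  -6 ]
R4 <- R4 - (1)*R2:  [   0    0    1    7  -12 ]
R4 <- R4 - (1)*R3:  [  0   0   0   3  -6 ]
Row echelon form:
[ -1  -4  0  4  |  -33 ]
[  0   2  0  5  |    0 ]
[  0   0  1  4  |   -6 ]
[  0   0  0  3  |   -6 ]
Back-substitution:
x_4 = (-6) / 3 = -2
x_3 = (-6 - (4)*(-2)) / 1 = 2
x_2 = (0 - (5)*(-2)) / 2 = 5
x_1 = (-33 - (-4)*(5) - (4)*(-2)) / -1 = 5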